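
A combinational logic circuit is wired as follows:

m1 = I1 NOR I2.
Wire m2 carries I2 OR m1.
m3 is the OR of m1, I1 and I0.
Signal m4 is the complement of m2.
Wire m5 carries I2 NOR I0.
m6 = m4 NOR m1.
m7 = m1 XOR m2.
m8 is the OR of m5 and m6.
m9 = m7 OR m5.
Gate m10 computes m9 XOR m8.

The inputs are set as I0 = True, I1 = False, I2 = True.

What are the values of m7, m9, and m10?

m1 = I1 NOR I2 = False NOR True = False
m2 = I2 OR m1 = True OR False = True
m4 = NOT m2 = NOT True = False
m5 = I2 NOR I0 = True NOR True = False
m6 = m4 NOR m1 = False NOR False = True
m7 = m1 XOR m2 = False XOR True = True
m8 = m5 OR m6 = False OR True = True
m9 = m7 OR m5 = True OR False = True
m10 = m9 XOR m8 = True XOR True = False

m7 = True, m9 = True, m10 = False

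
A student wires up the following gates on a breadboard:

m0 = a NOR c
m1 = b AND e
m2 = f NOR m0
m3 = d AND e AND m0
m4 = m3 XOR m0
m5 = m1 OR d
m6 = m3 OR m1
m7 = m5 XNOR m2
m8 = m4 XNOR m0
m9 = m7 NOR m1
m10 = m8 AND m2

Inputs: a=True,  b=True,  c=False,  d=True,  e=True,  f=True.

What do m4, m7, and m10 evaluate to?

m4 = False, m7 = False, m10 = False

m0 = a NOR c = True NOR False = False
m1 = b AND e = True AND True = True
m2 = f NOR m0 = True NOR False = False
m3 = d AND e AND m0 = True AND True AND False = False
m4 = m3 XOR m0 = False XOR False = False
m5 = m1 OR d = True OR True = True
m7 = m5 XNOR m2 = True XNOR False = False
m8 = m4 XNOR m0 = False XNOR False = True
m10 = m8 AND m2 = True AND False = False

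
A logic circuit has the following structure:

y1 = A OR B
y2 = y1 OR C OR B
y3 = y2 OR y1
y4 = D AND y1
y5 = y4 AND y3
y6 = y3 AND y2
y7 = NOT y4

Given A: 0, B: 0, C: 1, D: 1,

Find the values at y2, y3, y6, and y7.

y1 = A OR B = 0 OR 0 = 0
y2 = y1 OR C OR B = 0 OR 1 OR 0 = 1
y3 = y2 OR y1 = 1 OR 0 = 1
y4 = D AND y1 = 1 AND 0 = 0
y6 = y3 AND y2 = 1 AND 1 = 1
y7 = NOT y4 = NOT 0 = 1

y2 = 1  y3 = 1  y6 = 1  y7 = 1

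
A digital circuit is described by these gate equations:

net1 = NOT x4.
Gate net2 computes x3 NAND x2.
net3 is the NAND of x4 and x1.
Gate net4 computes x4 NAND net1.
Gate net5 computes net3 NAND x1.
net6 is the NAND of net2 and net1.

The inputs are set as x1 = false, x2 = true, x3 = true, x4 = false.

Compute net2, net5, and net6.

net2 = false, net5 = true, net6 = true

net1 = NOT x4 = NOT false = true
net2 = x3 NAND x2 = true NAND true = false
net3 = x4 NAND x1 = false NAND false = true
net5 = net3 NAND x1 = true NAND false = true
net6 = net2 NAND net1 = false NAND true = true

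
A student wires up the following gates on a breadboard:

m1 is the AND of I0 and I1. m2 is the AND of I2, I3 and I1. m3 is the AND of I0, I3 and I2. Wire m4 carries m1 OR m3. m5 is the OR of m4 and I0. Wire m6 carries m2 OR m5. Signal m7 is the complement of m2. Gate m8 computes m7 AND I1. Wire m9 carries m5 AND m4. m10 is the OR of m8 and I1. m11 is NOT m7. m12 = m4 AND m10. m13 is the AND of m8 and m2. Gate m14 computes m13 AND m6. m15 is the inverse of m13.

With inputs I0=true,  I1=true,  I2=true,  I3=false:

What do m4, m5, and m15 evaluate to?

m1 = I0 AND I1 = true AND true = true
m2 = I2 AND I3 AND I1 = true AND false AND true = false
m3 = I0 AND I3 AND I2 = true AND false AND true = false
m4 = m1 OR m3 = true OR false = true
m5 = m4 OR I0 = true OR true = true
m7 = NOT m2 = NOT false = true
m8 = m7 AND I1 = true AND true = true
m13 = m8 AND m2 = true AND false = false
m15 = NOT m13 = NOT false = true

m4 = true  m5 = true  m15 = true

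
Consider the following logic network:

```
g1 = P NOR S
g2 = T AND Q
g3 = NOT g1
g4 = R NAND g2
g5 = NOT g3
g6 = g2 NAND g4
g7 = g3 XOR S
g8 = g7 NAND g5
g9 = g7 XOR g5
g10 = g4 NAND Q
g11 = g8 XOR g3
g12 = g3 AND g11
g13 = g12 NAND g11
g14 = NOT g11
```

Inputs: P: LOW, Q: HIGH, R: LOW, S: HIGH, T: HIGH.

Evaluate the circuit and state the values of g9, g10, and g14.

g1 = P NOR S = LOW NOR HIGH = LOW
g2 = T AND Q = HIGH AND HIGH = HIGH
g3 = NOT g1 = NOT LOW = HIGH
g4 = R NAND g2 = LOW NAND HIGH = HIGH
g5 = NOT g3 = NOT HIGH = LOW
g7 = g3 XOR S = HIGH XOR HIGH = LOW
g8 = g7 NAND g5 = LOW NAND LOW = HIGH
g9 = g7 XOR g5 = LOW XOR LOW = LOW
g10 = g4 NAND Q = HIGH NAND HIGH = LOW
g11 = g8 XOR g3 = HIGH XOR HIGH = LOW
g14 = NOT g11 = NOT LOW = HIGH

g9 = LOW  g10 = LOW  g14 = HIGH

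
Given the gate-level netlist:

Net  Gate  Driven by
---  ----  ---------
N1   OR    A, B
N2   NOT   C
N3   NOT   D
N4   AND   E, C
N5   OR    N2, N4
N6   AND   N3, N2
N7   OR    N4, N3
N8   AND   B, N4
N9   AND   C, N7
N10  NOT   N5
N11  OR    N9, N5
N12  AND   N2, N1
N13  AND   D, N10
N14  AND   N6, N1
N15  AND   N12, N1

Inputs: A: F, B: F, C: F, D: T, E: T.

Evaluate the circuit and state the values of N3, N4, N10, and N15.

N3 = F; N4 = F; N10 = F; N15 = F

N1 = A OR B = F OR F = F
N2 = NOT C = NOT F = T
N3 = NOT D = NOT T = F
N4 = E AND C = T AND F = F
N5 = N2 OR N4 = T OR F = T
N10 = NOT N5 = NOT T = F
N12 = N2 AND N1 = T AND F = F
N15 = N12 AND N1 = F AND F = F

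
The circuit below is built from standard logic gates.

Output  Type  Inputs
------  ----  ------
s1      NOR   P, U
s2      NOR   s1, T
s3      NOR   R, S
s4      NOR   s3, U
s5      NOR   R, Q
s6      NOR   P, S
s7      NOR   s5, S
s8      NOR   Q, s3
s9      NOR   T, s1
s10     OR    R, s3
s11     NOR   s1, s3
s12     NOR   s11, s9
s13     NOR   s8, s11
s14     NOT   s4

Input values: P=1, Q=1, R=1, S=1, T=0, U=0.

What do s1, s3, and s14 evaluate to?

s1 = 0  s3 = 0  s14 = 0

s1 = P NOR U = 1 NOR 0 = 0
s3 = R NOR S = 1 NOR 1 = 0
s4 = s3 NOR U = 0 NOR 0 = 1
s14 = NOT s4 = NOT 1 = 0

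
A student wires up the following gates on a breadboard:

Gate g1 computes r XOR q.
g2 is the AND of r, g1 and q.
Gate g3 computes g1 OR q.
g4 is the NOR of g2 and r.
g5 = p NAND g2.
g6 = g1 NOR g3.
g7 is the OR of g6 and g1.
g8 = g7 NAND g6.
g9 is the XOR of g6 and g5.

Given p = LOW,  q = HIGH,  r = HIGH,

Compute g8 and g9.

g1 = r XOR q = HIGH XOR HIGH = LOW
g2 = r AND g1 AND q = HIGH AND LOW AND HIGH = LOW
g3 = g1 OR q = LOW OR HIGH = HIGH
g5 = p NAND g2 = LOW NAND LOW = HIGH
g6 = g1 NOR g3 = LOW NOR HIGH = LOW
g7 = g6 OR g1 = LOW OR LOW = LOW
g8 = g7 NAND g6 = LOW NAND LOW = HIGH
g9 = g6 XOR g5 = LOW XOR HIGH = HIGH

g8 = HIGH, g9 = HIGH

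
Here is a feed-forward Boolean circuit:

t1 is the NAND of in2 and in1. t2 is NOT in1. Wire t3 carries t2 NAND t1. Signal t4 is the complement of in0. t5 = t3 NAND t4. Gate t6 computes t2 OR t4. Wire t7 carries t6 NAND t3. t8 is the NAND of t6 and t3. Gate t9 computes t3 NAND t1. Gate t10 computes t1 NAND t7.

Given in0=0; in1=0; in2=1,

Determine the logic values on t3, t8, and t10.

t3 = 0, t8 = 1, t10 = 0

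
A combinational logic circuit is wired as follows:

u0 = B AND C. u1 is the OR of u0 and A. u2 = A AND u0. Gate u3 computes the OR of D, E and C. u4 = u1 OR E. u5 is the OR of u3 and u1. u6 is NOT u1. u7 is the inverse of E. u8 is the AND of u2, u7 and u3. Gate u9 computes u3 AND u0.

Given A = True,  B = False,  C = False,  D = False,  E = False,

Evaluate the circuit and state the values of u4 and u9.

u4 = True  u9 = False

u0 = B AND C = False AND False = False
u1 = u0 OR A = False OR True = True
u3 = D OR E OR C = False OR False OR False = False
u4 = u1 OR E = True OR False = True
u9 = u3 AND u0 = False AND False = False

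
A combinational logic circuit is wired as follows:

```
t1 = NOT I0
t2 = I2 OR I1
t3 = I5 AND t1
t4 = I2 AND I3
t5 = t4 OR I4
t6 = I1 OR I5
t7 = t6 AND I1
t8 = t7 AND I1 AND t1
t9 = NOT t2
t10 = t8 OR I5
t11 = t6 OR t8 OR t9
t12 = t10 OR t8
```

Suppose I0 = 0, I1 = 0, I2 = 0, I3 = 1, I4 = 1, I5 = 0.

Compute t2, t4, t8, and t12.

t1 = NOT I0 = NOT 0 = 1
t2 = I2 OR I1 = 0 OR 0 = 0
t4 = I2 AND I3 = 0 AND 1 = 0
t6 = I1 OR I5 = 0 OR 0 = 0
t7 = t6 AND I1 = 0 AND 0 = 0
t8 = t7 AND I1 AND t1 = 0 AND 0 AND 1 = 0
t10 = t8 OR I5 = 0 OR 0 = 0
t12 = t10 OR t8 = 0 OR 0 = 0

t2 = 0  t4 = 0  t8 = 0  t12 = 0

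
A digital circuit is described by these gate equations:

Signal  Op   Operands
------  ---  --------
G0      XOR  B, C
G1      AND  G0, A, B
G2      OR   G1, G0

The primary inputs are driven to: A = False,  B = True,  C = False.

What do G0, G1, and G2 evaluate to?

G0 = True  G1 = False  G2 = True

G0 = B XOR C = True XOR False = True
G1 = G0 AND A AND B = True AND False AND True = False
G2 = G1 OR G0 = False OR True = True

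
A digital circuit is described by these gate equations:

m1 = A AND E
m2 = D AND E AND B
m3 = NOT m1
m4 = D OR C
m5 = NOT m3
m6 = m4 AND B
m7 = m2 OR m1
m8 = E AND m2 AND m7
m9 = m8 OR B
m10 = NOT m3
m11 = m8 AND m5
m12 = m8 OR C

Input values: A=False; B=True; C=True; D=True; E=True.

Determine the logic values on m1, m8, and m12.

m1 = False, m8 = True, m12 = True

m1 = A AND E = False AND True = False
m2 = D AND E AND B = True AND True AND True = True
m7 = m2 OR m1 = True OR False = True
m8 = E AND m2 AND m7 = True AND True AND True = True
m12 = m8 OR C = True OR True = True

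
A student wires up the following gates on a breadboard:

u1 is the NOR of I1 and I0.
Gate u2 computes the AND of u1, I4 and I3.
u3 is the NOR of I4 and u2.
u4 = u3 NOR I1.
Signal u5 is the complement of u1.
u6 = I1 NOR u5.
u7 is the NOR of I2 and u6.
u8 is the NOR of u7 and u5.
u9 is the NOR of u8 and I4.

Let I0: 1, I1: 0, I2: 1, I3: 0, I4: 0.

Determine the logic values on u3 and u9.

u3 = 1, u9 = 1

u1 = I1 NOR I0 = 0 NOR 1 = 0
u2 = u1 AND I4 AND I3 = 0 AND 0 AND 0 = 0
u3 = I4 NOR u2 = 0 NOR 0 = 1
u5 = NOT u1 = NOT 0 = 1
u6 = I1 NOR u5 = 0 NOR 1 = 0
u7 = I2 NOR u6 = 1 NOR 0 = 0
u8 = u7 NOR u5 = 0 NOR 1 = 0
u9 = u8 NOR I4 = 0 NOR 0 = 1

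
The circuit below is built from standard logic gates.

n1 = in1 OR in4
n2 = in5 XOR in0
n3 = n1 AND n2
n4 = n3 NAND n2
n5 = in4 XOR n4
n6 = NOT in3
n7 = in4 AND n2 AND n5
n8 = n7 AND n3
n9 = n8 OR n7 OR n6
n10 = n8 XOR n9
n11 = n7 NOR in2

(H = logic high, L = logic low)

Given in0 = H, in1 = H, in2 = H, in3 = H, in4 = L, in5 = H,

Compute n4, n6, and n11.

n4 = H, n6 = L, n11 = L

n1 = in1 OR in4 = H OR L = H
n2 = in5 XOR in0 = H XOR H = L
n3 = n1 AND n2 = H AND L = L
n4 = n3 NAND n2 = L NAND L = H
n5 = in4 XOR n4 = L XOR H = H
n6 = NOT in3 = NOT H = L
n7 = in4 AND n2 AND n5 = L AND L AND H = L
n11 = n7 NOR in2 = L NOR H = L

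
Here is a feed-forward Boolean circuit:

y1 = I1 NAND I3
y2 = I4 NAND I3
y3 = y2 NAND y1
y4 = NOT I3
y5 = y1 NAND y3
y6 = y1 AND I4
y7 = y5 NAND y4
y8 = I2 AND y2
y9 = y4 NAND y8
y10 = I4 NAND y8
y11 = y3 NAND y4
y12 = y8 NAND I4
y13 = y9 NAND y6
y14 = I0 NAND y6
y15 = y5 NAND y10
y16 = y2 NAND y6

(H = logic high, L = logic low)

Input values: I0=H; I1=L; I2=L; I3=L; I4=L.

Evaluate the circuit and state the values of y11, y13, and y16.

y1 = I1 NAND I3 = L NAND L = H
y2 = I4 NAND I3 = L NAND L = H
y3 = y2 NAND y1 = H NAND H = L
y4 = NOT I3 = NOT L = H
y6 = y1 AND I4 = H AND L = L
y8 = I2 AND y2 = L AND H = L
y9 = y4 NAND y8 = H NAND L = H
y11 = y3 NAND y4 = L NAND H = H
y13 = y9 NAND y6 = H NAND L = H
y16 = y2 NAND y6 = H NAND L = H

y11 = H, y13 = H, y16 = H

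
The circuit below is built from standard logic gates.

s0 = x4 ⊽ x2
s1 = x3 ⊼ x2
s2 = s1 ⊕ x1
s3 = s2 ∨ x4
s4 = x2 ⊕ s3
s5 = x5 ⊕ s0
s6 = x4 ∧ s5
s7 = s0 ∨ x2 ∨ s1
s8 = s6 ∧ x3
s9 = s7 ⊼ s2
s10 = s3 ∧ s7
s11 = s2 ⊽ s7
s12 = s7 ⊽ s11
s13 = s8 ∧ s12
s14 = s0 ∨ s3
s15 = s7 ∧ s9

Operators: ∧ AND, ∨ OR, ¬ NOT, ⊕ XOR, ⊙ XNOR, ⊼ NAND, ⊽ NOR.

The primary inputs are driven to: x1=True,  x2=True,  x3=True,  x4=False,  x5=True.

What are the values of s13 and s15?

s13 = False  s15 = False

s0 = x4 NOR x2 = False NOR True = False
s1 = x3 NAND x2 = True NAND True = False
s2 = s1 XOR x1 = False XOR True = True
s5 = x5 XOR s0 = True XOR False = True
s6 = x4 AND s5 = False AND True = False
s7 = s0 OR x2 OR s1 = False OR True OR False = True
s8 = s6 AND x3 = False AND True = False
s9 = s7 NAND s2 = True NAND True = False
s11 = s2 NOR s7 = True NOR True = False
s12 = s7 NOR s11 = True NOR False = False
s13 = s8 AND s12 = False AND False = False
s15 = s7 AND s9 = True AND False = False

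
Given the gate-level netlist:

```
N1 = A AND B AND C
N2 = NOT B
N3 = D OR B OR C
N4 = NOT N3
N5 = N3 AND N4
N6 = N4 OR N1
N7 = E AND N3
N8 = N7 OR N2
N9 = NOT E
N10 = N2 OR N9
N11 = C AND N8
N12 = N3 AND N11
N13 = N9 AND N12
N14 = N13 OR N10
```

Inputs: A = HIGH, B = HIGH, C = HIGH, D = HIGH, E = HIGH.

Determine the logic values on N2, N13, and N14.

N2 = NOT B = NOT HIGH = LOW
N3 = D OR B OR C = HIGH OR HIGH OR HIGH = HIGH
N7 = E AND N3 = HIGH AND HIGH = HIGH
N8 = N7 OR N2 = HIGH OR LOW = HIGH
N9 = NOT E = NOT HIGH = LOW
N10 = N2 OR N9 = LOW OR LOW = LOW
N11 = C AND N8 = HIGH AND HIGH = HIGH
N12 = N3 AND N11 = HIGH AND HIGH = HIGH
N13 = N9 AND N12 = LOW AND HIGH = LOW
N14 = N13 OR N10 = LOW OR LOW = LOW

N2 = LOW, N13 = LOW, N14 = LOW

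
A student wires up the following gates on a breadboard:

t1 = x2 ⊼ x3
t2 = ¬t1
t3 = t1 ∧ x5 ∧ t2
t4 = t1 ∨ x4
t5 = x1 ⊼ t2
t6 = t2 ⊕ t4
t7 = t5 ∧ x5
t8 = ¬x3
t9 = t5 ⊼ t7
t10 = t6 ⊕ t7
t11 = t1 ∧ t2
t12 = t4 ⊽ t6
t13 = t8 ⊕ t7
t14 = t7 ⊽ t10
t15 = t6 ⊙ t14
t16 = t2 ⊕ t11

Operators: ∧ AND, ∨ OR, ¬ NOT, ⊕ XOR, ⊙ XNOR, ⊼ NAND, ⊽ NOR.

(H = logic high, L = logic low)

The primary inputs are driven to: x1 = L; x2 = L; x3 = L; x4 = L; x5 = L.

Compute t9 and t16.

t9 = H, t16 = L

t1 = x2 NAND x3 = L NAND L = H
t2 = NOT t1 = NOT H = L
t5 = x1 NAND t2 = L NAND L = H
t7 = t5 AND x5 = H AND L = L
t9 = t5 NAND t7 = H NAND L = H
t11 = t1 AND t2 = H AND L = L
t16 = t2 XOR t11 = L XOR L = L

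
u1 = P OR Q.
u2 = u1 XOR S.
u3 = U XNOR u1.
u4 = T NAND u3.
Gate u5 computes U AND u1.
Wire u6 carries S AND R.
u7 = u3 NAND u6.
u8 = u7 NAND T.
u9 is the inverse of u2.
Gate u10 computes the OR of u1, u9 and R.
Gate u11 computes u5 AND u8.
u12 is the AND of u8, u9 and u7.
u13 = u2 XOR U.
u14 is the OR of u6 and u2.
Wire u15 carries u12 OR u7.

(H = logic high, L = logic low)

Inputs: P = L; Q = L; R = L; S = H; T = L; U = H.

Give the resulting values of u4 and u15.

u1 = P OR Q = L OR L = L
u2 = u1 XOR S = L XOR H = H
u3 = U XNOR u1 = H XNOR L = L
u4 = T NAND u3 = L NAND L = H
u6 = S AND R = H AND L = L
u7 = u3 NAND u6 = L NAND L = H
u8 = u7 NAND T = H NAND L = H
u9 = NOT u2 = NOT H = L
u12 = u8 AND u9 AND u7 = H AND L AND H = L
u15 = u12 OR u7 = L OR H = H

u4 = H  u15 = H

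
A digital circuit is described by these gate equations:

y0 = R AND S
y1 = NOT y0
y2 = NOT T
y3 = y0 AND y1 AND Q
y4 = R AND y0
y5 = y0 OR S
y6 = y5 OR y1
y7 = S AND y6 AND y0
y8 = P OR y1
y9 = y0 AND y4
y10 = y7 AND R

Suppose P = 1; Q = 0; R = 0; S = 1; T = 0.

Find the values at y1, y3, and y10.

y0 = R AND S = 0 AND 1 = 0
y1 = NOT y0 = NOT 0 = 1
y3 = y0 AND y1 AND Q = 0 AND 1 AND 0 = 0
y5 = y0 OR S = 0 OR 1 = 1
y6 = y5 OR y1 = 1 OR 1 = 1
y7 = S AND y6 AND y0 = 1 AND 1 AND 0 = 0
y10 = y7 AND R = 0 AND 0 = 0

y1 = 1; y3 = 0; y10 = 0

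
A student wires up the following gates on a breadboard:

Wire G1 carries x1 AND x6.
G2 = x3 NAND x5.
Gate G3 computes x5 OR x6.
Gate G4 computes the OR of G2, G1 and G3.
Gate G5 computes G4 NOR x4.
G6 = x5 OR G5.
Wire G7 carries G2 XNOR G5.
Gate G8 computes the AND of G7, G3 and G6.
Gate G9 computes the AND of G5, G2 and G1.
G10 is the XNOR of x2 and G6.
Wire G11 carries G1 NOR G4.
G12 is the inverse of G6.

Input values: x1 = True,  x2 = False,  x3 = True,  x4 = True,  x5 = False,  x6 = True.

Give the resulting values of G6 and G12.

G6 = False  G12 = True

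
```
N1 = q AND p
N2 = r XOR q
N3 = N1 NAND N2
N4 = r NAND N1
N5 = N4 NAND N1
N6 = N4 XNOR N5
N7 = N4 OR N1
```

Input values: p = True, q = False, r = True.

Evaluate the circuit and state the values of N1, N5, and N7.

N1 = False, N5 = True, N7 = True

N1 = q AND p = False AND True = False
N4 = r NAND N1 = True NAND False = True
N5 = N4 NAND N1 = True NAND False = True
N7 = N4 OR N1 = True OR False = True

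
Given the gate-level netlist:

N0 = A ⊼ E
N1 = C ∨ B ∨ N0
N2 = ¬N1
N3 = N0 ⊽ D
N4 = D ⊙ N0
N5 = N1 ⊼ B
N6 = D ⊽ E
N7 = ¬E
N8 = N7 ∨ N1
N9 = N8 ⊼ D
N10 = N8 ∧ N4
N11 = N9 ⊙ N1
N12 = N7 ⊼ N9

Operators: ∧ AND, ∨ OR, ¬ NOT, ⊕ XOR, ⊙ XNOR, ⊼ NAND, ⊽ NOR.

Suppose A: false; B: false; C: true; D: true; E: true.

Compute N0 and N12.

N0 = true; N12 = true

N0 = A NAND E = false NAND true = true
N1 = C OR B OR N0 = true OR false OR true = true
N7 = NOT E = NOT true = false
N8 = N7 OR N1 = false OR true = true
N9 = N8 NAND D = true NAND true = false
N12 = N7 NAND N9 = false NAND false = true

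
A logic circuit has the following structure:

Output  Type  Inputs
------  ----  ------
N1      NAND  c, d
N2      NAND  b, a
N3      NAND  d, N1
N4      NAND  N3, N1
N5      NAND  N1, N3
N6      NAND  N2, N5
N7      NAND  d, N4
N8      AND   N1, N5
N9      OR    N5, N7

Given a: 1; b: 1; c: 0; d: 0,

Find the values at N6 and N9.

N6 = 1  N9 = 1

N1 = c NAND d = 0 NAND 0 = 1
N2 = b NAND a = 1 NAND 1 = 0
N3 = d NAND N1 = 0 NAND 1 = 1
N4 = N3 NAND N1 = 1 NAND 1 = 0
N5 = N1 NAND N3 = 1 NAND 1 = 0
N6 = N2 NAND N5 = 0 NAND 0 = 1
N7 = d NAND N4 = 0 NAND 0 = 1
N9 = N5 OR N7 = 0 OR 1 = 1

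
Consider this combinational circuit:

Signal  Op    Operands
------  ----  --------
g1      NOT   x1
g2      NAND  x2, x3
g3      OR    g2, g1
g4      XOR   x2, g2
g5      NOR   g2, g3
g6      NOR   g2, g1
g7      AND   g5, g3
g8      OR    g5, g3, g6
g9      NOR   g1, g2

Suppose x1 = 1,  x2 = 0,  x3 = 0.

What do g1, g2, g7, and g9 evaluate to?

g1 = NOT x1 = NOT 1 = 0
g2 = x2 NAND x3 = 0 NAND 0 = 1
g3 = g2 OR g1 = 1 OR 0 = 1
g5 = g2 NOR g3 = 1 NOR 1 = 0
g7 = g5 AND g3 = 0 AND 1 = 0
g9 = g1 NOR g2 = 0 NOR 1 = 0

g1 = 0  g2 = 1  g7 = 0  g9 = 0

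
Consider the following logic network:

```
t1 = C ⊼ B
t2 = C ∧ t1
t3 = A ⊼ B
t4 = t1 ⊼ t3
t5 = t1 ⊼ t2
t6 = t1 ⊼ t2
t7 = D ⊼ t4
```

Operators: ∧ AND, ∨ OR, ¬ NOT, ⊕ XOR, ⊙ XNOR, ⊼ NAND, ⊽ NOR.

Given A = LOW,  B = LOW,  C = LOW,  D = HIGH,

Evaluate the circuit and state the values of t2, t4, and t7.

t1 = C NAND B = LOW NAND LOW = HIGH
t2 = C AND t1 = LOW AND HIGH = LOW
t3 = A NAND B = LOW NAND LOW = HIGH
t4 = t1 NAND t3 = HIGH NAND HIGH = LOW
t7 = D NAND t4 = HIGH NAND LOW = HIGH

t2 = LOW, t4 = LOW, t7 = HIGH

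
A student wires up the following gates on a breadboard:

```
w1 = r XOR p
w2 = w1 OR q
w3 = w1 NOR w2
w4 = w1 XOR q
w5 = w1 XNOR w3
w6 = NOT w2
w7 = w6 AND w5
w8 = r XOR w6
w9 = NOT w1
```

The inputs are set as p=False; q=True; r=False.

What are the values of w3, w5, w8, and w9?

w3 = False, w5 = True, w8 = False, w9 = True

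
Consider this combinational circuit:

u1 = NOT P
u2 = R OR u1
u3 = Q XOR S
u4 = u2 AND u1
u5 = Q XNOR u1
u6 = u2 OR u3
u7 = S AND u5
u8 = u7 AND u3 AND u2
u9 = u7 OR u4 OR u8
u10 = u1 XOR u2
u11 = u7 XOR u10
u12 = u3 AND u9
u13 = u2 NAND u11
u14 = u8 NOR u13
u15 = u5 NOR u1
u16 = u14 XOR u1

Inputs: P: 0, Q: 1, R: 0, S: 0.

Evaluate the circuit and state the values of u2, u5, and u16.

u2 = 1  u5 = 1  u16 = 1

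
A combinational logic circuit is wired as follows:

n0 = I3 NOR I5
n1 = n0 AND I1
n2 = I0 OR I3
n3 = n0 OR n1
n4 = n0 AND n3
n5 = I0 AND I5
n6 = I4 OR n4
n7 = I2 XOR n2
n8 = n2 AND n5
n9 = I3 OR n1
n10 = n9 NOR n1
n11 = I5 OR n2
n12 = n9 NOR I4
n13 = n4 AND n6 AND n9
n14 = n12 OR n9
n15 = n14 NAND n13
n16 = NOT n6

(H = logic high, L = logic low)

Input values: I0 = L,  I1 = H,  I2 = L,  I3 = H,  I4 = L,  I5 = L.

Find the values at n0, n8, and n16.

n0 = L; n8 = L; n16 = H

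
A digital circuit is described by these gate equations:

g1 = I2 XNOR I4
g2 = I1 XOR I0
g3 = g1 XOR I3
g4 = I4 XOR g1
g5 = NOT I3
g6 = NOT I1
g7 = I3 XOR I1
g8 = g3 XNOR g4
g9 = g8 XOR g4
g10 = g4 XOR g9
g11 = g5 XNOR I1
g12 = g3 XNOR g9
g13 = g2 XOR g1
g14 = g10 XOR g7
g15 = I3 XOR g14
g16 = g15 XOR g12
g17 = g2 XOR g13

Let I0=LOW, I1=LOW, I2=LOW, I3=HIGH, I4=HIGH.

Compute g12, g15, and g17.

g12 = LOW  g15 = HIGH  g17 = LOW

g1 = I2 XNOR I4 = LOW XNOR HIGH = LOW
g2 = I1 XOR I0 = LOW XOR LOW = LOW
g3 = g1 XOR I3 = LOW XOR HIGH = HIGH
g4 = I4 XOR g1 = HIGH XOR LOW = HIGH
g7 = I3 XOR I1 = HIGH XOR LOW = HIGH
g8 = g3 XNOR g4 = HIGH XNOR HIGH = HIGH
g9 = g8 XOR g4 = HIGH XOR HIGH = LOW
g10 = g4 XOR g9 = HIGH XOR LOW = HIGH
g12 = g3 XNOR g9 = HIGH XNOR LOW = LOW
g13 = g2 XOR g1 = LOW XOR LOW = LOW
g14 = g10 XOR g7 = HIGH XOR HIGH = LOW
g15 = I3 XOR g14 = HIGH XOR LOW = HIGH
g17 = g2 XOR g13 = LOW XOR LOW = LOW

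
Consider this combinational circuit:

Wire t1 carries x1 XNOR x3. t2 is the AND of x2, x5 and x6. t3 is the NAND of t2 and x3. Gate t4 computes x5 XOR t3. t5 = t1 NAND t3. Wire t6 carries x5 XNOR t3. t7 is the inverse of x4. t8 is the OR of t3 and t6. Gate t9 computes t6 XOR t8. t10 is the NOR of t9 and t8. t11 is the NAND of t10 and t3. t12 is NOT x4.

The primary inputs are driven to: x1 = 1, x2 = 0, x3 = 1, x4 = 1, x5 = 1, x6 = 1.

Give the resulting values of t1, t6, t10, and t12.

t1 = x1 XNOR x3 = 1 XNOR 1 = 1
t2 = x2 AND x5 AND x6 = 0 AND 1 AND 1 = 0
t3 = t2 NAND x3 = 0 NAND 1 = 1
t6 = x5 XNOR t3 = 1 XNOR 1 = 1
t8 = t3 OR t6 = 1 OR 1 = 1
t9 = t6 XOR t8 = 1 XOR 1 = 0
t10 = t9 NOR t8 = 0 NOR 1 = 0
t12 = NOT x4 = NOT 1 = 0

t1 = 1, t6 = 1, t10 = 0, t12 = 0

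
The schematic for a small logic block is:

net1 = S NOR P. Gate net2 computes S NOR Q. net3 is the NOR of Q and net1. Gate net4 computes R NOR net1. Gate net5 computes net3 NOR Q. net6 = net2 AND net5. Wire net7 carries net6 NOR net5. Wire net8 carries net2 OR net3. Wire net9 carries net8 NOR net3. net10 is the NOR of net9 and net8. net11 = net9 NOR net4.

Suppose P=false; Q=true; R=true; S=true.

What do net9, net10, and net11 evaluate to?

net1 = S NOR P = true NOR false = false
net2 = S NOR Q = true NOR true = false
net3 = Q NOR net1 = true NOR false = false
net4 = R NOR net1 = true NOR false = false
net8 = net2 OR net3 = false OR false = false
net9 = net8 NOR net3 = false NOR false = true
net10 = net9 NOR net8 = true NOR false = false
net11 = net9 NOR net4 = true NOR false = false

net9 = true  net10 = false  net11 = false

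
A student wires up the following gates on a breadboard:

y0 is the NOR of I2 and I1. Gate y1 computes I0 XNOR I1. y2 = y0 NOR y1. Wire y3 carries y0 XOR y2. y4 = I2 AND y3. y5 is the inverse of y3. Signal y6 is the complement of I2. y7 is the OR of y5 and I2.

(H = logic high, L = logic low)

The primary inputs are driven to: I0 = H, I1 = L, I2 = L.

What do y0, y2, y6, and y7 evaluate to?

y0 = H; y2 = L; y6 = H; y7 = L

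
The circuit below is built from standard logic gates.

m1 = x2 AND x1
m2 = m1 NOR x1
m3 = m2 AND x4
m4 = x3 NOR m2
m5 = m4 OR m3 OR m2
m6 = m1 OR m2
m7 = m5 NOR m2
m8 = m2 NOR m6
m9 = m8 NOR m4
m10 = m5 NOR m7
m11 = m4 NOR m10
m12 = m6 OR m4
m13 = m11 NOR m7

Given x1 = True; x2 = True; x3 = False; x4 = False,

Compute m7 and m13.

m1 = x2 AND x1 = True AND True = True
m2 = m1 NOR x1 = True NOR True = False
m3 = m2 AND x4 = False AND False = False
m4 = x3 NOR m2 = False NOR False = True
m5 = m4 OR m3 OR m2 = True OR False OR False = True
m7 = m5 NOR m2 = True NOR False = False
m10 = m5 NOR m7 = True NOR False = False
m11 = m4 NOR m10 = True NOR False = False
m13 = m11 NOR m7 = False NOR False = True

m7 = False, m13 = True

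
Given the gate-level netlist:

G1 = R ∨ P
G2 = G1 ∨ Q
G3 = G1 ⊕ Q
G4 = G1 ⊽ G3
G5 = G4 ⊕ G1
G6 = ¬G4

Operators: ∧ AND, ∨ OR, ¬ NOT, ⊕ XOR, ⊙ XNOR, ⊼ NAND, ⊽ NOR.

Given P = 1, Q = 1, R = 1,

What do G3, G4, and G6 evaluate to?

G1 = R OR P = 1 OR 1 = 1
G3 = G1 XOR Q = 1 XOR 1 = 0
G4 = G1 NOR G3 = 1 NOR 0 = 0
G6 = NOT G4 = NOT 0 = 1

G3 = 0; G4 = 0; G6 = 1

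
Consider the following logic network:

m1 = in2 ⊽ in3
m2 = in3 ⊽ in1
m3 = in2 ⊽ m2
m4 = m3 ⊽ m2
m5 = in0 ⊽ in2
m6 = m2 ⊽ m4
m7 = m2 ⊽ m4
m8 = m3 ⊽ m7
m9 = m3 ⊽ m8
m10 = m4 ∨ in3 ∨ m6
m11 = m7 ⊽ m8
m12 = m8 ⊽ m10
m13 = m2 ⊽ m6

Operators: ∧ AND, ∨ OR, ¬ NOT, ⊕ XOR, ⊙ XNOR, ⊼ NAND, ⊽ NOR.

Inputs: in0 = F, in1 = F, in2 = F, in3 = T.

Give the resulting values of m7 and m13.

m2 = in3 NOR in1 = T NOR F = F
m3 = in2 NOR m2 = F NOR F = T
m4 = m3 NOR m2 = T NOR F = F
m6 = m2 NOR m4 = F NOR F = T
m7 = m2 NOR m4 = F NOR F = T
m13 = m2 NOR m6 = F NOR T = F

m7 = T, m13 = F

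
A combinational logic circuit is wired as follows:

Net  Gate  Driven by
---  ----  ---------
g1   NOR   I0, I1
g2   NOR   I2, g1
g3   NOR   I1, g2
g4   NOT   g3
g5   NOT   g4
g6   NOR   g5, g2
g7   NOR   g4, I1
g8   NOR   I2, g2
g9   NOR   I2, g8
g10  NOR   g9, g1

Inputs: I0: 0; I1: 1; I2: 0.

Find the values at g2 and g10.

g2 = 1, g10 = 0

g1 = I0 NOR I1 = 0 NOR 1 = 0
g2 = I2 NOR g1 = 0 NOR 0 = 1
g8 = I2 NOR g2 = 0 NOR 1 = 0
g9 = I2 NOR g8 = 0 NOR 0 = 1
g10 = g9 NOR g1 = 1 NOR 0 = 0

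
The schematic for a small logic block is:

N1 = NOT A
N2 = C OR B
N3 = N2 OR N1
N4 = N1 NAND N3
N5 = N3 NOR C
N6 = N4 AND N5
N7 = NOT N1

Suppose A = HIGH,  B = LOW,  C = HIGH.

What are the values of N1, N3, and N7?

N1 = LOW  N3 = HIGH  N7 = HIGH

N1 = NOT A = NOT HIGH = LOW
N2 = C OR B = HIGH OR LOW = HIGH
N3 = N2 OR N1 = HIGH OR LOW = HIGH
N7 = NOT N1 = NOT LOW = HIGH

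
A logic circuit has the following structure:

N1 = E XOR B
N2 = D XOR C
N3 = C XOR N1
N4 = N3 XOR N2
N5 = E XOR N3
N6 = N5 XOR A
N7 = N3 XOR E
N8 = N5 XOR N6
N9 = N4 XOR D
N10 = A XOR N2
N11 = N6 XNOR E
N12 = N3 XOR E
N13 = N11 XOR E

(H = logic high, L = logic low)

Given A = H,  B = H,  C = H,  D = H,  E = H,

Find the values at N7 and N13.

N1 = E XOR B = H XOR H = L
N3 = C XOR N1 = H XOR L = H
N5 = E XOR N3 = H XOR H = L
N6 = N5 XOR A = L XOR H = H
N7 = N3 XOR E = H XOR H = L
N11 = N6 XNOR E = H XNOR H = H
N13 = N11 XOR E = H XOR H = L

N7 = L  N13 = L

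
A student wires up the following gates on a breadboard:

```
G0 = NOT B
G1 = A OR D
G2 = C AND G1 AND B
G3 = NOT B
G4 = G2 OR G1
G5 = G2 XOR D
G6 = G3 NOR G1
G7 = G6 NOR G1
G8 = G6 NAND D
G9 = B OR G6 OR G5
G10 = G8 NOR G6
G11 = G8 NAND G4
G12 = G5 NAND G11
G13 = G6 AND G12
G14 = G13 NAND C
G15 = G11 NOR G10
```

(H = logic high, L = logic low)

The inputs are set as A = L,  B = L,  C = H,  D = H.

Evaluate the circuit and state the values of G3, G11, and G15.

G3 = H, G11 = L, G15 = H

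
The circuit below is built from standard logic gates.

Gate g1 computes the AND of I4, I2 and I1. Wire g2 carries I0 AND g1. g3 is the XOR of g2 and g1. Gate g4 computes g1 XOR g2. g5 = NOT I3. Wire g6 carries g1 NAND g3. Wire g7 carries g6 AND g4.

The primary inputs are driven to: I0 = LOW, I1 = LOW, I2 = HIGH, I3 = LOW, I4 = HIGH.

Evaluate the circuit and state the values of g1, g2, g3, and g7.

g1 = LOW, g2 = LOW, g3 = LOW, g7 = LOW

g1 = I4 AND I2 AND I1 = HIGH AND HIGH AND LOW = LOW
g2 = I0 AND g1 = LOW AND LOW = LOW
g3 = g2 XOR g1 = LOW XOR LOW = LOW
g4 = g1 XOR g2 = LOW XOR LOW = LOW
g6 = g1 NAND g3 = LOW NAND LOW = HIGH
g7 = g6 AND g4 = HIGH AND LOW = LOW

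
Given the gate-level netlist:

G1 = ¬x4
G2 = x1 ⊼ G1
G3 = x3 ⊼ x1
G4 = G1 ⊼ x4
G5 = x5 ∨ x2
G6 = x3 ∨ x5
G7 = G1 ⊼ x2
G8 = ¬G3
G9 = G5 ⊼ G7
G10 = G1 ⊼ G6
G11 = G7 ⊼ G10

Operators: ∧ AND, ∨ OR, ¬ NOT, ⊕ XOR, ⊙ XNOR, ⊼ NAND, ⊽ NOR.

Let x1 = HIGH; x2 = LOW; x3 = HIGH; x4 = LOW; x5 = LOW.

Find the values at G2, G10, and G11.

G1 = NOT x4 = NOT LOW = HIGH
G2 = x1 NAND G1 = HIGH NAND HIGH = LOW
G6 = x3 OR x5 = HIGH OR LOW = HIGH
G7 = G1 NAND x2 = HIGH NAND LOW = HIGH
G10 = G1 NAND G6 = HIGH NAND HIGH = LOW
G11 = G7 NAND G10 = HIGH NAND LOW = HIGH

G2 = LOW, G10 = LOW, G11 = HIGH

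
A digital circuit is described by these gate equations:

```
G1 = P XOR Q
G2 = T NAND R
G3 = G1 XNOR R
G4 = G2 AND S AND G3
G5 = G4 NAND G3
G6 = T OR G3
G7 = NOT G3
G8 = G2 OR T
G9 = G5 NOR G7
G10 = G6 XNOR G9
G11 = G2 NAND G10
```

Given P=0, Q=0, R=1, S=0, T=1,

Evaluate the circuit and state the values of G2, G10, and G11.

G2 = 0, G10 = 0, G11 = 1

G1 = P XOR Q = 0 XOR 0 = 0
G2 = T NAND R = 1 NAND 1 = 0
G3 = G1 XNOR R = 0 XNOR 1 = 0
G4 = G2 AND S AND G3 = 0 AND 0 AND 0 = 0
G5 = G4 NAND G3 = 0 NAND 0 = 1
G6 = T OR G3 = 1 OR 0 = 1
G7 = NOT G3 = NOT 0 = 1
G9 = G5 NOR G7 = 1 NOR 1 = 0
G10 = G6 XNOR G9 = 1 XNOR 0 = 0
G11 = G2 NAND G10 = 0 NAND 0 = 1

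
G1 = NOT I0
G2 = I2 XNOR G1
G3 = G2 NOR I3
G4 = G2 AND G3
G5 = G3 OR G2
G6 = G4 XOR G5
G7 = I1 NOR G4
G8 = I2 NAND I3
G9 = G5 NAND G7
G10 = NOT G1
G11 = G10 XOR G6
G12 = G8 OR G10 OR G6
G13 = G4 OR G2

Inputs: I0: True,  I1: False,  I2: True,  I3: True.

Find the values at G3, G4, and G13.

G3 = False, G4 = False, G13 = False

G1 = NOT I0 = NOT True = False
G2 = I2 XNOR G1 = True XNOR False = False
G3 = G2 NOR I3 = False NOR True = False
G4 = G2 AND G3 = False AND False = False
G13 = G4 OR G2 = False OR False = False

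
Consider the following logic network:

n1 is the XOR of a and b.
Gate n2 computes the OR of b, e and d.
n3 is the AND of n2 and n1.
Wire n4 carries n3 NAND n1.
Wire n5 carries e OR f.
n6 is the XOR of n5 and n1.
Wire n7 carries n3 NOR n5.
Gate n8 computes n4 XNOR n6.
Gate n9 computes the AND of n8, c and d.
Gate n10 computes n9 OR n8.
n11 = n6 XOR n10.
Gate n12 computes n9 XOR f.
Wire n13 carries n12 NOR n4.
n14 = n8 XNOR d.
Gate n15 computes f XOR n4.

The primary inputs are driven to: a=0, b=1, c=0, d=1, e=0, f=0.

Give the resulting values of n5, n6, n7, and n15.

n5 = 0, n6 = 1, n7 = 0, n15 = 0

n1 = a XOR b = 0 XOR 1 = 1
n2 = b OR e OR d = 1 OR 0 OR 1 = 1
n3 = n2 AND n1 = 1 AND 1 = 1
n4 = n3 NAND n1 = 1 NAND 1 = 0
n5 = e OR f = 0 OR 0 = 0
n6 = n5 XOR n1 = 0 XOR 1 = 1
n7 = n3 NOR n5 = 1 NOR 0 = 0
n15 = f XOR n4 = 0 XOR 0 = 0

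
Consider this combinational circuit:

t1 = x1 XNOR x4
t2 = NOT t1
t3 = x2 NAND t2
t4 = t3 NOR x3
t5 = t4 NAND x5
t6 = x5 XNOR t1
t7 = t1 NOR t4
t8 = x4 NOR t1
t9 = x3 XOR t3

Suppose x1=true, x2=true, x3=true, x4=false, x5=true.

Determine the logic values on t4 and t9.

t4 = false  t9 = true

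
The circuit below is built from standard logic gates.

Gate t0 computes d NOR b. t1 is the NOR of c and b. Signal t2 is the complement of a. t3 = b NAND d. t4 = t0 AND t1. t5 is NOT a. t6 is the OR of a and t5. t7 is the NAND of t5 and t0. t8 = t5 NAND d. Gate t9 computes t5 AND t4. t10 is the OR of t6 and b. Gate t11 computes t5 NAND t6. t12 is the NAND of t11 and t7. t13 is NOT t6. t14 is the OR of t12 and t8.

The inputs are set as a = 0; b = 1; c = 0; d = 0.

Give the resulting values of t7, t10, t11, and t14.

t0 = d NOR b = 0 NOR 1 = 0
t5 = NOT a = NOT 0 = 1
t6 = a OR t5 = 0 OR 1 = 1
t7 = t5 NAND t0 = 1 NAND 0 = 1
t8 = t5 NAND d = 1 NAND 0 = 1
t10 = t6 OR b = 1 OR 1 = 1
t11 = t5 NAND t6 = 1 NAND 1 = 0
t12 = t11 NAND t7 = 0 NAND 1 = 1
t14 = t12 OR t8 = 1 OR 1 = 1

t7 = 1  t10 = 1  t11 = 0  t14 = 1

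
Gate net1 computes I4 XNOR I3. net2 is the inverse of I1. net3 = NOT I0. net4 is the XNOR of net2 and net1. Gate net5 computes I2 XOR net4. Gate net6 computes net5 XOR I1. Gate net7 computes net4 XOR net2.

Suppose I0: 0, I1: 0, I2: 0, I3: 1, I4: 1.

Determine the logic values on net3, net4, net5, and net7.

net3 = 1, net4 = 1, net5 = 1, net7 = 0

net1 = I4 XNOR I3 = 1 XNOR 1 = 1
net2 = NOT I1 = NOT 0 = 1
net3 = NOT I0 = NOT 0 = 1
net4 = net2 XNOR net1 = 1 XNOR 1 = 1
net5 = I2 XOR net4 = 0 XOR 1 = 1
net7 = net4 XOR net2 = 1 XOR 1 = 0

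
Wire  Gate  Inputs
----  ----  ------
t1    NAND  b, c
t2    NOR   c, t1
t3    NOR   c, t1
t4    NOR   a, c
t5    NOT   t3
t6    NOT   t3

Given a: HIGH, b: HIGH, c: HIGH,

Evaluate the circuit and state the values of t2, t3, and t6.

t2 = LOW, t3 = LOW, t6 = HIGH

t1 = b NAND c = HIGH NAND HIGH = LOW
t2 = c NOR t1 = HIGH NOR LOW = LOW
t3 = c NOR t1 = HIGH NOR LOW = LOW
t6 = NOT t3 = NOT LOW = HIGH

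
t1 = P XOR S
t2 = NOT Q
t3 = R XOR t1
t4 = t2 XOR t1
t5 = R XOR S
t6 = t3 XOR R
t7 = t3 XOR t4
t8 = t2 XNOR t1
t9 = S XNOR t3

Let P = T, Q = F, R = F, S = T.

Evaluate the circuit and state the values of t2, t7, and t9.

t2 = T, t7 = T, t9 = F

t1 = P XOR S = T XOR T = F
t2 = NOT Q = NOT F = T
t3 = R XOR t1 = F XOR F = F
t4 = t2 XOR t1 = T XOR F = T
t7 = t3 XOR t4 = F XOR T = T
t9 = S XNOR t3 = T XNOR F = F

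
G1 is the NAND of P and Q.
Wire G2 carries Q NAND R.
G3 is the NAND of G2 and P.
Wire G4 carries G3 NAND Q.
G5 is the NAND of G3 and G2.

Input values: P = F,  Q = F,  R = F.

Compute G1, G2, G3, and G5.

G1 = T  G2 = T  G3 = T  G5 = F

G1 = P NAND Q = F NAND F = T
G2 = Q NAND R = F NAND F = T
G3 = G2 NAND P = T NAND F = T
G5 = G3 NAND G2 = T NAND T = F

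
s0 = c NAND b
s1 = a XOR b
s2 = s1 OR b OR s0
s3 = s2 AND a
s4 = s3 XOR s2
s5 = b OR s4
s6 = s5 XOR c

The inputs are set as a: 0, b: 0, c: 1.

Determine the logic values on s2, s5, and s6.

s0 = c NAND b = 1 NAND 0 = 1
s1 = a XOR b = 0 XOR 0 = 0
s2 = s1 OR b OR s0 = 0 OR 0 OR 1 = 1
s3 = s2 AND a = 1 AND 0 = 0
s4 = s3 XOR s2 = 0 XOR 1 = 1
s5 = b OR s4 = 0 OR 1 = 1
s6 = s5 XOR c = 1 XOR 1 = 0

s2 = 1, s5 = 1, s6 = 0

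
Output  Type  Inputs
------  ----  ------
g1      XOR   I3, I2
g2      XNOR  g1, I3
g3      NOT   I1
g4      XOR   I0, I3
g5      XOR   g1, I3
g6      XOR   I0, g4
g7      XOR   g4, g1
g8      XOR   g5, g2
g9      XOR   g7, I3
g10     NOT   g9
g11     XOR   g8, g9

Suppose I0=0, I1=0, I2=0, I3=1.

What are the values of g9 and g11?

g1 = I3 XOR I2 = 1 XOR 0 = 1
g2 = g1 XNOR I3 = 1 XNOR 1 = 1
g4 = I0 XOR I3 = 0 XOR 1 = 1
g5 = g1 XOR I3 = 1 XOR 1 = 0
g7 = g4 XOR g1 = 1 XOR 1 = 0
g8 = g5 XOR g2 = 0 XOR 1 = 1
g9 = g7 XOR I3 = 0 XOR 1 = 1
g11 = g8 XOR g9 = 1 XOR 1 = 0

g9 = 1, g11 = 0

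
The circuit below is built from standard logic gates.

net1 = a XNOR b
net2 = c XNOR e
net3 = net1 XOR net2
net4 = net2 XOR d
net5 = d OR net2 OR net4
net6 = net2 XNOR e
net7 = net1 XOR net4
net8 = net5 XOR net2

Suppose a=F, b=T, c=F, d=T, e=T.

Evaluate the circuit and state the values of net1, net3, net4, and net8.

net1 = F; net3 = F; net4 = T; net8 = T

net1 = a XNOR b = F XNOR T = F
net2 = c XNOR e = F XNOR T = F
net3 = net1 XOR net2 = F XOR F = F
net4 = net2 XOR d = F XOR T = T
net5 = d OR net2 OR net4 = T OR F OR T = T
net8 = net5 XOR net2 = T XOR F = T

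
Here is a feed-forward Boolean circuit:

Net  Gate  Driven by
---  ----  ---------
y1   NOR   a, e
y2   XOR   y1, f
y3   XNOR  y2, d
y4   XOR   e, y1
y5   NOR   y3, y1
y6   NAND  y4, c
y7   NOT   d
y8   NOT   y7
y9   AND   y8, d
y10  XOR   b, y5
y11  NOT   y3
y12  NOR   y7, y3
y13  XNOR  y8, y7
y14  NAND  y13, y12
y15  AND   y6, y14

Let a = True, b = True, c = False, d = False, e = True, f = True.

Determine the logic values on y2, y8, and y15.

y2 = True  y8 = False  y15 = True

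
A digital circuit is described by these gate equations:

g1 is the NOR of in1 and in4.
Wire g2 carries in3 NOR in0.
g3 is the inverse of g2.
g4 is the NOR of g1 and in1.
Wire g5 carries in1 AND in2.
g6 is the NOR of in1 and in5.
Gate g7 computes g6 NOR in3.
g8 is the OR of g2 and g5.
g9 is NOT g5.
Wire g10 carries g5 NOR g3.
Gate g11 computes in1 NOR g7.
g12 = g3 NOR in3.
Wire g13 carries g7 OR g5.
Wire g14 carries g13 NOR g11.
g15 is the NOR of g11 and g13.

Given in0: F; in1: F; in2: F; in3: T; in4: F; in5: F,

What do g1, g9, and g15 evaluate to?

g1 = in1 NOR in4 = F NOR F = T
g5 = in1 AND in2 = F AND F = F
g6 = in1 NOR in5 = F NOR F = T
g7 = g6 NOR in3 = T NOR T = F
g9 = NOT g5 = NOT F = T
g11 = in1 NOR g7 = F NOR F = T
g13 = g7 OR g5 = F OR F = F
g15 = g11 NOR g13 = T NOR F = F

g1 = T, g9 = T, g15 = F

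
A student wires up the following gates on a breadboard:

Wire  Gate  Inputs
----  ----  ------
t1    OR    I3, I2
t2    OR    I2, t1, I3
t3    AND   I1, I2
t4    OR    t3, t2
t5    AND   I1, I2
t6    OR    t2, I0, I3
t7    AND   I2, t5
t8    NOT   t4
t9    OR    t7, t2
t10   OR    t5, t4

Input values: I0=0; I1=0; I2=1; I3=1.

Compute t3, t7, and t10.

t3 = 0, t7 = 0, t10 = 1

t1 = I3 OR I2 = 1 OR 1 = 1
t2 = I2 OR t1 OR I3 = 1 OR 1 OR 1 = 1
t3 = I1 AND I2 = 0 AND 1 = 0
t4 = t3 OR t2 = 0 OR 1 = 1
t5 = I1 AND I2 = 0 AND 1 = 0
t7 = I2 AND t5 = 1 AND 0 = 0
t10 = t5 OR t4 = 0 OR 1 = 1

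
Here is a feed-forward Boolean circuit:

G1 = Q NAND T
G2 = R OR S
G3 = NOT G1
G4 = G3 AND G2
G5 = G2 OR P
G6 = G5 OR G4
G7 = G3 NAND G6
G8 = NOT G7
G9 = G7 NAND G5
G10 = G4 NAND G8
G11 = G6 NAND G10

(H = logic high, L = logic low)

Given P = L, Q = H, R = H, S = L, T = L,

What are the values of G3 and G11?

G3 = L  G11 = L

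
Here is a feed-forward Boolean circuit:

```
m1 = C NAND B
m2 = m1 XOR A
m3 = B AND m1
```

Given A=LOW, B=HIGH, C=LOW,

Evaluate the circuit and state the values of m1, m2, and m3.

m1 = HIGH, m2 = HIGH, m3 = HIGH

m1 = C NAND B = LOW NAND HIGH = HIGH
m2 = m1 XOR A = HIGH XOR LOW = HIGH
m3 = B AND m1 = HIGH AND HIGH = HIGH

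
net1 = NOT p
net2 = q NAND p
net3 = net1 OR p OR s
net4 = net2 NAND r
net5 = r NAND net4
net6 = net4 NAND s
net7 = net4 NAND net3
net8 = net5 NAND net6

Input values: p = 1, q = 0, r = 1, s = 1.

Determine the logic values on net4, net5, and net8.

net2 = q NAND p = 0 NAND 1 = 1
net4 = net2 NAND r = 1 NAND 1 = 0
net5 = r NAND net4 = 1 NAND 0 = 1
net6 = net4 NAND s = 0 NAND 1 = 1
net8 = net5 NAND net6 = 1 NAND 1 = 0

net4 = 0, net5 = 1, net8 = 0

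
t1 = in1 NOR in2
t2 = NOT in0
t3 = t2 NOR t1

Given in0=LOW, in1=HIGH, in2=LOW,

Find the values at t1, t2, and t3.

t1 = LOW; t2 = HIGH; t3 = LOW

t1 = in1 NOR in2 = HIGH NOR LOW = LOW
t2 = NOT in0 = NOT LOW = HIGH
t3 = t2 NOR t1 = HIGH NOR LOW = LOW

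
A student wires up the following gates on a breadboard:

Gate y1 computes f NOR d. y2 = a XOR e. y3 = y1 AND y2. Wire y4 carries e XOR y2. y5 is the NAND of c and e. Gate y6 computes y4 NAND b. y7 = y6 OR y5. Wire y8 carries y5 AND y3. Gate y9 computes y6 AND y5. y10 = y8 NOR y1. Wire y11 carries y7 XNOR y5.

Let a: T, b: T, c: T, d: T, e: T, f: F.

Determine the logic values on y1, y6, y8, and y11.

y1 = F, y6 = F, y8 = F, y11 = T

y1 = f NOR d = F NOR T = F
y2 = a XOR e = T XOR T = F
y3 = y1 AND y2 = F AND F = F
y4 = e XOR y2 = T XOR F = T
y5 = c NAND e = T NAND T = F
y6 = y4 NAND b = T NAND T = F
y7 = y6 OR y5 = F OR F = F
y8 = y5 AND y3 = F AND F = F
y11 = y7 XNOR y5 = F XNOR F = T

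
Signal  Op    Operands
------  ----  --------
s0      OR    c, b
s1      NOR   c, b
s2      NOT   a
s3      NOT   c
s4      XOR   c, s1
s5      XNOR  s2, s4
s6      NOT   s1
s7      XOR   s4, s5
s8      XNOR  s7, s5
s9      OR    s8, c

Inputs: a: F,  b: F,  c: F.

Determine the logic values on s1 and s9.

s1 = c NOR b = F NOR F = T
s2 = NOT a = NOT F = T
s4 = c XOR s1 = F XOR T = T
s5 = s2 XNOR s4 = T XNOR T = T
s7 = s4 XOR s5 = T XOR T = F
s8 = s7 XNOR s5 = F XNOR T = F
s9 = s8 OR c = F OR F = F

s1 = T; s9 = F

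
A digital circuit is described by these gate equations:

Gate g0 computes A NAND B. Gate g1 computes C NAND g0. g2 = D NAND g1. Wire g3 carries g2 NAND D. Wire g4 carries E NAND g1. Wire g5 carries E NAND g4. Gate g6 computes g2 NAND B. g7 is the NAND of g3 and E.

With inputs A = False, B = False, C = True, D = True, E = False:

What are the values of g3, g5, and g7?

g3 = False, g5 = True, g7 = True

g0 = A NAND B = False NAND False = True
g1 = C NAND g0 = True NAND True = False
g2 = D NAND g1 = True NAND False = True
g3 = g2 NAND D = True NAND True = False
g4 = E NAND g1 = False NAND False = True
g5 = E NAND g4 = False NAND True = True
g7 = g3 NAND E = False NAND False = True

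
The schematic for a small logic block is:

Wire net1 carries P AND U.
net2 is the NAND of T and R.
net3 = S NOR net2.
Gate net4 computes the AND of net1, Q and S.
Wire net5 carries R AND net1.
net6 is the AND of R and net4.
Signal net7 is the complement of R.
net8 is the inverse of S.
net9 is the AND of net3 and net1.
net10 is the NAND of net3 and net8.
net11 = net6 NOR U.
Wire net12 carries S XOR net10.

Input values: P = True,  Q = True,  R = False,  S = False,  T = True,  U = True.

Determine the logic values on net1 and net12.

net1 = P AND U = True AND True = True
net2 = T NAND R = True NAND False = True
net3 = S NOR net2 = False NOR True = False
net8 = NOT S = NOT False = True
net10 = net3 NAND net8 = False NAND True = True
net12 = S XOR net10 = False XOR True = True

net1 = True  net12 = True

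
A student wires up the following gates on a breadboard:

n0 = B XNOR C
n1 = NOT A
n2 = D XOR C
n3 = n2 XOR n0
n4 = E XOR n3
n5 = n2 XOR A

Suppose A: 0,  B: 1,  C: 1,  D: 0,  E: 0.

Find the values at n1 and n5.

n1 = NOT A = NOT 0 = 1
n2 = D XOR C = 0 XOR 1 = 1
n5 = n2 XOR A = 1 XOR 0 = 1

n1 = 1, n5 = 1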